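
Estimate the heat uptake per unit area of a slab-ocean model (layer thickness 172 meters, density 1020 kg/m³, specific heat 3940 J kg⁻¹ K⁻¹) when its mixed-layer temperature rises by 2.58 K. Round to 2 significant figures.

1.8×10^9

Areal heat capacity C = ρ c_p D = 1020 × 3940 × 172 = 6.91×10^8 J/(m²·K).
ΔQ = C ΔT = 6.91×10^8 × 2.58 = 1.78×10^9 J/m².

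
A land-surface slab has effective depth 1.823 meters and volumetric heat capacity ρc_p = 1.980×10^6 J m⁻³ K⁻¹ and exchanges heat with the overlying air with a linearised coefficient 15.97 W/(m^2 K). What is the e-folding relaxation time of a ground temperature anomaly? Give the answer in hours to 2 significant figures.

63 hours

Areal heat capacity C = ρc_p × D = 1.980×10^6 × 1.823 = 3.61×10^6 J m⁻² K⁻¹.
Relaxation time τ = C / λ = 3.61×10^6 / 15.97 = 2.26×10^5 s.
In hours: 2.26×10^5 s / (3600 s/hour) = 62.8 hours.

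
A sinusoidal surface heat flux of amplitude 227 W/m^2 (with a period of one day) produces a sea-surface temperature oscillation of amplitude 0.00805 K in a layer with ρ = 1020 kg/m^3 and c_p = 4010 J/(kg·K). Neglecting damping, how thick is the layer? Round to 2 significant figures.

ω = 2π / 86400 s = 7.27×10^-5 s⁻¹.
Required C = F₀ / (A ω) = 227 / (0.00805 × 7.27×10^-5) = 3.88×10^8 J/(m²·K).
D = C / (ρ c_p) = 3.88×10^8 / (1020 × 4010) = 94.8 m.

95 m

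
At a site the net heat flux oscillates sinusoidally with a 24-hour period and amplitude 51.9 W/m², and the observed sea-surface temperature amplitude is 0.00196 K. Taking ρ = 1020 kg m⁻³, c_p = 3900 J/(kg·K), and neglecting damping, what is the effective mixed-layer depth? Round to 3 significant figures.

91.5 m

ω = 2π / 86400 s = 7.27×10^-5 s⁻¹.
Required C = F₀ / (A ω) = 51.9 / (0.00196 × 7.27×10^-5) = 3.64×10^8 J/(m²·K).
D = C / (ρ c_p) = 3.64×10^8 / (1020 × 3900) = 91.5 m.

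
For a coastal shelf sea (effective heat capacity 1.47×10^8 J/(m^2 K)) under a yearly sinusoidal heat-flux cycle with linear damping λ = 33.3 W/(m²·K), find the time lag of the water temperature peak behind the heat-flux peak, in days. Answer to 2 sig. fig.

42 days

Areal heat capacity C = 1.47×10^8 J/(m^2 K) (given).
ω = 2π / 3.15×10^7 s = 1.99×10^-7 s⁻¹.
Phase lag φ = arctan(Cω/λ) = arctan(29.3/33.3) = 0.721 rad.
Time lag = φ / ω = 0.721 / 1.99×10^-7 = 3.62×10^6 s = 41.9 days.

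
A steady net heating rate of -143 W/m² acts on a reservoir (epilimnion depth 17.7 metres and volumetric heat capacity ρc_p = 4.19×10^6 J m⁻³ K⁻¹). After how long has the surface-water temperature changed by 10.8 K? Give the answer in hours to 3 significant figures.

Areal heat capacity C = ρc_p × D = 4.19×10^6 × 17.7 = 7.42×10^7 J m⁻² K⁻¹.
Time required: Δt = C ΔT / F = 7.42×10^7 × -10.8 / -143 = 5.60×10^6 s.
In hours: 5.60×10^6 s / (3600 s/hour) = 1560 hours.

1560 hours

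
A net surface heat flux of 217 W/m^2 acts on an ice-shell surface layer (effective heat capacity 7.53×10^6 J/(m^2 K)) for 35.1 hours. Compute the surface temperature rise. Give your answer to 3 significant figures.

3.64 K

Areal heat capacity C = 7.53×10^6 J/(m^2 K) (given).
Net heat input Q = F Δt = 217 × (35.1 hours × 3600 s/hour) = 2.74×10^7 J/m².
ΔT = Q / C = 2.74×10^7 / 7.53×10^6 = 3.64 K.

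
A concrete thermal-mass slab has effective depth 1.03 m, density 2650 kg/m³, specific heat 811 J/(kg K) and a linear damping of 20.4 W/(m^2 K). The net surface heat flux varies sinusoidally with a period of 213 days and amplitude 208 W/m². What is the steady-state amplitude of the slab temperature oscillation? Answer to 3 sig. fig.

Areal heat capacity C = ρ c_p D = 2650 × 811 × 1.03 = 2.21×10^6 J m⁻² K⁻¹.
Angular frequency ω = 2π / T = 2π / 1.84×10^7 s = 3.41×10^-7 s⁻¹.
√((Cω)² + λ²) = √((0.756)² + 20.4²) = 20.4 W/(m²·K).
Amplitude A = F₀ / √((Cω)²+λ²) = 208 / 20.4 = 10.2 K.

10.2 K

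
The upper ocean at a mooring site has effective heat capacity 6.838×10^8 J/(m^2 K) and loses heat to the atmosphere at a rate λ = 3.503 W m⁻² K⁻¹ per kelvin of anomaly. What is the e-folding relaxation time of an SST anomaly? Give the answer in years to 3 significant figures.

6.19 years

Areal heat capacity C = 6.838×10^8 J/(m^2 K) (given).
Relaxation time τ = C / λ = 6.84×10^8 / 3.503 = 1.95×10^8 s.
In years: 1.95×10^8 s / (3.156×10^7 s/year) = 6.19 years.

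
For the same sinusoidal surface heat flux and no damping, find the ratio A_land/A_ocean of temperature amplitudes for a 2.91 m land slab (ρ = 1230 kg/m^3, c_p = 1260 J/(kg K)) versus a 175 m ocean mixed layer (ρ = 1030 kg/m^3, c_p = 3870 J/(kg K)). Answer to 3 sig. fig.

C_ocean = 1030 × 3870 × 175 = 6.98×10^8 J/(m²·K).
C_land = 1230 × 1260 × 2.91 = 4.51×10^6 J/(m²·K).
Undamped amplitude ∝ 1/C, so A_land/A_ocean = C_ocean/C_land = 155.

155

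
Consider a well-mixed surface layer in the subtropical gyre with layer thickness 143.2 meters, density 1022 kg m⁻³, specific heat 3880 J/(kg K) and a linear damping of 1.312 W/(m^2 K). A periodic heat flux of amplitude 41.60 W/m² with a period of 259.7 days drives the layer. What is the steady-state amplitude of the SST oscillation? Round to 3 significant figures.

Areal heat capacity C = ρ c_p D = 1022 × 3880 × 143.2 = 5.68×10^8 J/(m^2 K).
Angular frequency ω = 2π / T = 2π / 2.24×10^7 s = 2.80×10^-7 s⁻¹.
√((Cω)² + λ²) = √((159)² + 1.312²) = 159 W/(m²·K).
Amplitude A = F₀ / √((Cω)²+λ²) = 41.60 / 159 = 0.262 K.

0.262 K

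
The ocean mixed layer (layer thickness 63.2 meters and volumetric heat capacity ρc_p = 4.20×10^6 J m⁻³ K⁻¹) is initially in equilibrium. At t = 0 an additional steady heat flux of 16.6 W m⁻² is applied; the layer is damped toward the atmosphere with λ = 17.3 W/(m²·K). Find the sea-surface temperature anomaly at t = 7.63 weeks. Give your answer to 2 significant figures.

0.25 K

Areal heat capacity C = ρc_p × D = 4.20×10^6 × 63.2 = 2.65×10^8 J m⁻² K⁻¹.
τ = C / λ = 2.65×10^8 / 17.3 = 1.53×10^7 s.
Equilibrium anomaly ΔT_eq = F / λ = 16.6 / 17.3 = 0.960 K.
t = 7.63 weeks = 4.61×10^6 s, so t/τ = 0.301.
ΔT(t) = ΔT_eq (1 − e^(−t/τ)) = 0.960 × (1 − e^−0.301) = 0.249 K.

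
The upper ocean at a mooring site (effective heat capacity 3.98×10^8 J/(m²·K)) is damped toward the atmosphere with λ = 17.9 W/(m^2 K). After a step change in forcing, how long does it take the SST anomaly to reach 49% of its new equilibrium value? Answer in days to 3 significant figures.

Areal heat capacity C = 3.98×10^8 J/(m²·K) (given).
τ = C / λ = 3.98×10^8 / 17.9 = 2.22×10^7 s.
Fraction reached: 1 − e^(−t/τ) = 0.49 ⇒ t = −τ ln(1 − 0.49) = τ × 0.673.
t = 1.50×10^7 s = 173 days.

173 days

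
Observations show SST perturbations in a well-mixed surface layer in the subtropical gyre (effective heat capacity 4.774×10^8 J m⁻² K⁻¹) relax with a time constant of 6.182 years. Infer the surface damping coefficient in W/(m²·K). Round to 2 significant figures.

2.4

Areal heat capacity C = 4.774×10^8 J m⁻² K⁻¹ (given).
τ = 6.182 years = 1.95×10^8 s.
λ = C / τ = 4.77×10^8 / 1.95×10^8 = 2.45 W/(m²·K).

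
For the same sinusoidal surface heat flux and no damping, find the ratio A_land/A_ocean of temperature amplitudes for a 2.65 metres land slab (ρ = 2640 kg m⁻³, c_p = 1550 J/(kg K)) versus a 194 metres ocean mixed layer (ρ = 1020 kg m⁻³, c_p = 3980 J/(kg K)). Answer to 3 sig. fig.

72.6

C_ocean = 1020 × 3980 × 194 = 7.88×10^8 J/(m²·K).
C_land = 2640 × 1550 × 2.65 = 1.08×10^7 J/(m²·K).
Undamped amplitude ∝ 1/C, so A_land/A_ocean = C_ocean/C_land = 72.6.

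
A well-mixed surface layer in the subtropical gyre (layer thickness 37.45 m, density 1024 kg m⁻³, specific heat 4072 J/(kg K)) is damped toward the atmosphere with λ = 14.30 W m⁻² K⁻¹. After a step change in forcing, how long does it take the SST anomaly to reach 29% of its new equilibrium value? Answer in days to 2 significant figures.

Areal heat capacity C = ρ c_p D = 1024 × 4072 × 37.45 = 1.56×10^8 J/(m^2 K).
τ = C / λ = 1.56×10^8 / 14.30 = 1.09×10^7 s.
Fraction reached: 1 − e^(−t/τ) = 0.29 ⇒ t = −τ ln(1 − 0.29) = τ × 0.342.
t = 3.74×10^6 s = 43.3 days.

43 days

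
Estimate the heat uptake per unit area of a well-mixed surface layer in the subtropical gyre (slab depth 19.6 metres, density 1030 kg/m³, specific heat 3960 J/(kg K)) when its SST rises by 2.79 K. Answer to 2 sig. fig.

2.2×10^8

Areal heat capacity C = ρ c_p D = 1030 × 3960 × 19.6 = 7.99×10^7 J/(m²·K).
ΔQ = C ΔT = 7.99×10^7 × 2.79 = 2.23×10^8 J/m².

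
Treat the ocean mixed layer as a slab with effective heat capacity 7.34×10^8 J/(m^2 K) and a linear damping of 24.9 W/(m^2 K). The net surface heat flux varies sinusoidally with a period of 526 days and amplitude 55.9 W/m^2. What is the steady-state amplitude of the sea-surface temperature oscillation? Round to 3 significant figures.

Areal heat capacity C = 7.34×10^8 J/(m^2 K) (given).
Angular frequency ω = 2π / T = 2π / 4.54×10^7 s = 1.38×10^-7 s⁻¹.
√((Cω)² + λ²) = √((101)² + 24.9²) = 104 W/(m²·K).
Amplitude A = F₀ / √((Cω)²+λ²) = 55.9 / 104 = 0.535 K.

0.535 K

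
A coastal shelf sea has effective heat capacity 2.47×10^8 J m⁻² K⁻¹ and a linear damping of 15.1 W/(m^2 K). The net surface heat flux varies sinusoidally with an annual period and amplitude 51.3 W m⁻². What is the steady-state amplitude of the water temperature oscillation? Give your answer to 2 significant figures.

1.0 K

Areal heat capacity C = 2.47×10^8 J m⁻² K⁻¹ (given).
Angular frequency ω = 2π / T = 2π / 3.15×10^7 s = 1.99×10^-7 s⁻¹.
√((Cω)² + λ²) = √((49.2)² + 15.1²) = 51.5 W/(m²·K).
Amplitude A = F₀ / √((Cω)²+λ²) = 51.3 / 51.5 = 0.997 K.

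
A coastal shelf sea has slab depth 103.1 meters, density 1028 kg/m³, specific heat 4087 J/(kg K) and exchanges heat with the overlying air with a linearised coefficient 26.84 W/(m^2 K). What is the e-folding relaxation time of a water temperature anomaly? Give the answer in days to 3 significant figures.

187 days

Areal heat capacity C = ρ c_p D = 1028 × 4087 × 103.1 = 4.33×10^8 J m⁻² K⁻¹.
Relaxation time τ = C / λ = 4.33×10^8 / 26.84 = 1.61×10^7 s.
In days: 1.61×10^7 s / (86400 s/day) = 187 days.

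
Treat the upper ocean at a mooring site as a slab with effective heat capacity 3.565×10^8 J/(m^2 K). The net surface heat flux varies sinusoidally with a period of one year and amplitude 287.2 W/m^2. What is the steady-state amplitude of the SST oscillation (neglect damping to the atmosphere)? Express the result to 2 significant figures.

4.0 K

Areal heat capacity C = 3.565×10^8 J/(m^2 K) (given).
Angular frequency ω = 2π / T = 2π / 3.15×10^7 s = 1.99×10^-7 s⁻¹.
Cω = 3.56×10^8 × 1.99×10^-7 = 71.0 W/(m²·K).
Amplitude A = F₀ / (Cω) = 287.2 / 71.0 = 4.04 K.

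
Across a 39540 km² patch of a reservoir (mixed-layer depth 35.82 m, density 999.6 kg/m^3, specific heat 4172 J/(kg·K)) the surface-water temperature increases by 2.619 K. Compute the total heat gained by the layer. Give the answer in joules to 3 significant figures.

1.55×10^19 J

Areal heat capacity C = ρ c_p D = 999.6 × 4172 × 35.82 = 1.49×10^8 J/(m²·K).
Heat per unit area: q = C ΔT = 1.49×10^8 × 2.619 = 3.91×10^8 J/m².
Total heat: Q = q × A = 3.91×10^8 × (39540 × 10⁶ m²) = 1.55×10^19 J.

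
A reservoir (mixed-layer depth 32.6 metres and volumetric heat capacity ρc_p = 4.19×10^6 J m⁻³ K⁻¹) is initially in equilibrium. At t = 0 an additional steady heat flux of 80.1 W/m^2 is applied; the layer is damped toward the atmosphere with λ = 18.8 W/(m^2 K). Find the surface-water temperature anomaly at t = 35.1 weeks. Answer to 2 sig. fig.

4.0 K

Areal heat capacity C = ρc_p × D = 4.19×10^6 × 32.6 = 1.37×10^8 J/(m^2 K).
τ = C / λ = 1.37×10^8 / 18.8 = 7.27×10^6 s.
Equilibrium anomaly ΔT_eq = F / λ = 80.1 / 18.8 = 4.26 K.
t = 35.1 weeks = 2.12×10^7 s, so t/τ = 2.92.
ΔT(t) = ΔT_eq (1 − e^(−t/τ)) = 4.26 × (1 − e^−2.92) = 4.03 K.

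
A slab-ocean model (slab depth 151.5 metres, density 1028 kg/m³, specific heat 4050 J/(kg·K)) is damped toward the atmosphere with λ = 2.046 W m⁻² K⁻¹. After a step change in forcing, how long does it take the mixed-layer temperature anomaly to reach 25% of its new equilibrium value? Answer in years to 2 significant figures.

Areal heat capacity C = ρ c_p D = 1028 × 4050 × 151.5 = 6.31×10^8 J m⁻² K⁻¹.
τ = C / λ = 6.31×10^8 / 2.046 = 3.08×10^8 s.
Fraction reached: 1 − e^(−t/τ) = 0.25 ⇒ t = −τ ln(1 − 0.25) = τ × 0.288.
t = 8.87×10^7 s = 2.81 years.

2.8 years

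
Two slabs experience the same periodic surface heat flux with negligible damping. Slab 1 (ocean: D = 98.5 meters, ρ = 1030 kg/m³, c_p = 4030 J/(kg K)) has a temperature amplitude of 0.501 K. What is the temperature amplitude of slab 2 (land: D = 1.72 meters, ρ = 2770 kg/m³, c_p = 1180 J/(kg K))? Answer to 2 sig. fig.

36 K

C_ocean = 4.09×10^8 J/(m²·K); C_land = 5.62×10^6 J/(m²·K).
A ∝ 1/C ⇒ A_land = A_ocean × C_ocean/C_land = 0.501 × 72.7 = 36.4 K.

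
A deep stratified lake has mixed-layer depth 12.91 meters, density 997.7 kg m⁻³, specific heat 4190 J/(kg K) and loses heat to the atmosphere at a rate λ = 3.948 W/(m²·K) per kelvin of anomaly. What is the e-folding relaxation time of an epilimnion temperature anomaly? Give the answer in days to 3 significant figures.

158 days

Areal heat capacity C = ρ c_p D = 997.7 × 4190 × 12.91 = 5.40×10^7 J m⁻² K⁻¹.
Relaxation time τ = C / λ = 5.40×10^7 / 3.948 = 1.37×10^7 s.
In days: 1.37×10^7 s / (86400 s/day) = 158 days.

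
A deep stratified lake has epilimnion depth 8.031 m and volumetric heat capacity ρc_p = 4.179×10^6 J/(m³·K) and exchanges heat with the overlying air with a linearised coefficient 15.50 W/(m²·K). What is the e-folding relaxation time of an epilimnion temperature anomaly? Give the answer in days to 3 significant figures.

25.1 days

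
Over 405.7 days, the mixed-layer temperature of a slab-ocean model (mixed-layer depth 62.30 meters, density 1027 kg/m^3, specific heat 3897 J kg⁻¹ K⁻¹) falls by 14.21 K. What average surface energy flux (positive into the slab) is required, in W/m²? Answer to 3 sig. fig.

Areal heat capacity C = ρ c_p D = 1027 × 3897 × 62.30 = 2.49×10^8 J/(m^2 K).
Required heat per unit area: Q = C ΔT = 2.49×10^8 × -14.21 = -3.54×10^9 J/m².
Flux F = Q / Δt = -3.54×10^9 / 3.51×10^7 s = -101 W/m².

-101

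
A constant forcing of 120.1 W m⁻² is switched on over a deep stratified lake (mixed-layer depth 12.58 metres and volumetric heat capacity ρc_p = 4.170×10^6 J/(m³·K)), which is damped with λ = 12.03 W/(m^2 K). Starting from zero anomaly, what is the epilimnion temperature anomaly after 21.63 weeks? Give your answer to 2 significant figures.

9.5 K

Areal heat capacity C = ρc_p × D = 4.170×10^6 × 12.58 = 5.25×10^7 J/(m^2 K).
τ = C / λ = 5.25×10^7 / 12.03 = 4.36×10^6 s.
Equilibrium anomaly ΔT_eq = F / λ = 120.1 / 12.03 = 9.98 K.
t = 21.63 weeks = 1.31×10^7 s, so t/τ = 3.00.
ΔT(t) = ΔT_eq (1 − e^(−t/τ)) = 9.98 × (1 − e^−3.00) = 9.49 K.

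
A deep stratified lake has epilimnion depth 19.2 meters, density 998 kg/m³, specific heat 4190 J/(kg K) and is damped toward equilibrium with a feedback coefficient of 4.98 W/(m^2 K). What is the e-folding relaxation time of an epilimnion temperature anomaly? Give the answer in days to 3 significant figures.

187 days

Areal heat capacity C = ρ c_p D = 998 × 4190 × 19.2 = 8.03×10^7 J m⁻² K⁻¹.
Relaxation time τ = C / λ = 8.03×10^7 / 4.98 = 1.61×10^7 s.
In days: 1.61×10^7 s / (86400 s/day) = 187 days.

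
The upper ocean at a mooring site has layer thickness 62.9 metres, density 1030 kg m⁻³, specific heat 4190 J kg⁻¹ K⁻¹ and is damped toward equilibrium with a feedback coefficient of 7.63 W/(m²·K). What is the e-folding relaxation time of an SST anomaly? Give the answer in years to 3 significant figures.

1.13 years

Areal heat capacity C = ρ c_p D = 1030 × 4190 × 62.9 = 2.71×10^8 J/(m^2 K).
Relaxation time τ = C / λ = 2.71×10^8 / 7.63 = 3.56×10^7 s.
In years: 3.56×10^7 s / (3.156×10^7 s/year) = 1.13 years.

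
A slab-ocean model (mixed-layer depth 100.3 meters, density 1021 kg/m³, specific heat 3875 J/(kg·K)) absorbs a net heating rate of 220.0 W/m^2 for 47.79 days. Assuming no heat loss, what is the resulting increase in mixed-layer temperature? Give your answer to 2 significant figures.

Areal heat capacity C = ρ c_p D = 1021 × 3875 × 100.3 = 3.97×10^8 J/(m^2 K).
Net heat input Q = F Δt = 220.0 × (47.79 days × 86400 s/day) = 9.08×10^8 J/m².
ΔT = Q / C = 9.08×10^8 / 3.97×10^8 = 2.29 K.

2.3 K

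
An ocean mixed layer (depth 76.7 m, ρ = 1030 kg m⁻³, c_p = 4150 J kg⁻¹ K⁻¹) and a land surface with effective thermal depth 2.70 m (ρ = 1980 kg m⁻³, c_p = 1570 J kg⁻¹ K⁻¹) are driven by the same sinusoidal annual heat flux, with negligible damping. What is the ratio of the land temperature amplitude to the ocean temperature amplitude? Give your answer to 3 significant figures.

39.1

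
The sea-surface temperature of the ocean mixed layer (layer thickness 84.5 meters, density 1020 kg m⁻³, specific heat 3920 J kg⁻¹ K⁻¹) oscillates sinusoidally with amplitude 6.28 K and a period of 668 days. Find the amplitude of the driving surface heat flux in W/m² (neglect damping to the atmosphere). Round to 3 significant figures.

Areal heat capacity C = ρ c_p D = 1020 × 3920 × 84.5 = 3.38×10^8 J/(m^2 K).
ω = 2π / 5.77×10^7 s = 1.09×10^-7 s⁻¹.
Cω = 3.38×10^8 × 1.09×10^-7 = 36.8 W/(m²·K).
F₀ = A × Cω = 6.28 × 36.8 = 231 W/m².

231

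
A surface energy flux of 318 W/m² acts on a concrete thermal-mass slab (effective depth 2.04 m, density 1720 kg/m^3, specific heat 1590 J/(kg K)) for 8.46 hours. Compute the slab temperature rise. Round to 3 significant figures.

1.74 K

Areal heat capacity C = ρ c_p D = 1720 × 1590 × 2.04 = 5.58×10^6 J/(m^2 K).
Net heat input Q = F Δt = 318 × (8.46 hours × 3600 s/hour) = 9.69×10^6 J/m².
ΔT = Q / C = 9.69×10^6 / 5.58×10^6 = 1.74 K.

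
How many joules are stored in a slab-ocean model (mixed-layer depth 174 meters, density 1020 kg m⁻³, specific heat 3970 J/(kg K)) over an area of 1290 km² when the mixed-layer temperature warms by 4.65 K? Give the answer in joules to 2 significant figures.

4.2×10^18 J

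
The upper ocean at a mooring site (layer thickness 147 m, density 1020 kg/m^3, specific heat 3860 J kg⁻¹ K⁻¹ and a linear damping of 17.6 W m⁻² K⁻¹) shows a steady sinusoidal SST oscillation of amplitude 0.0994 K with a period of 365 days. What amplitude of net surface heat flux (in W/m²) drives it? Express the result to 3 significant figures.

11.6

Areal heat capacity C = ρ c_p D = 1020 × 3860 × 147 = 5.79×10^8 J/(m²·K).
ω = 2π / 3.15×10^7 s = 1.99×10^-7 s⁻¹.
√((Cω)² + λ²) = √((115)² + 17.6²) = 117 W/(m²·K).
F₀ = A × √((Cω)²+λ²) = 0.0994 × 117 = 11.6 W/m².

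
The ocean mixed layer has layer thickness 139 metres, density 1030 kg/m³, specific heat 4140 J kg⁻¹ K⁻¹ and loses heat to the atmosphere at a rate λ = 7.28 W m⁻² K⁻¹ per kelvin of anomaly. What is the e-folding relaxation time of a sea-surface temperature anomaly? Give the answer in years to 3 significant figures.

2.58 years

Areal heat capacity C = ρ c_p D = 1030 × 4140 × 139 = 5.93×10^8 J m⁻² K⁻¹.
Relaxation time τ = C / λ = 5.93×10^8 / 7.28 = 8.14×10^7 s.
In years: 8.14×10^7 s / (3.156×10^7 s/year) = 2.58 years.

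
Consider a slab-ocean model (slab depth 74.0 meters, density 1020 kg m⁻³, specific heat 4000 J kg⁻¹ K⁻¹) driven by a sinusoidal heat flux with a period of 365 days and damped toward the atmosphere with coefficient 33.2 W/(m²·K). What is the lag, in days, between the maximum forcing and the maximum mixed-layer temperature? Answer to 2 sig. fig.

62 days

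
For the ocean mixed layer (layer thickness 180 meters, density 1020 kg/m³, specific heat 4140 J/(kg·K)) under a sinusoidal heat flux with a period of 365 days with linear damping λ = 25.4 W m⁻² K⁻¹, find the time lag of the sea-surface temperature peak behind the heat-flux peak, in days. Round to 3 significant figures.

81.6 days

Areal heat capacity C = ρ c_p D = 1020 × 4140 × 180 = 7.60×10^8 J/(m^2 K).
ω = 2π / 3.15×10^7 s = 1.99×10^-7 s⁻¹.
Phase lag φ = arctan(Cω/λ) = arctan(151/25.4) = 1.40 rad.
Time lag = φ / ω = 1.40 / 1.99×10^-7 = 7.05×10^6 s = 81.6 days.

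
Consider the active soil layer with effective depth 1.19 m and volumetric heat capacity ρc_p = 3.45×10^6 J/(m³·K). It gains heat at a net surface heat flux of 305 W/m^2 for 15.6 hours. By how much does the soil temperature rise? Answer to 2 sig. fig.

4.2 K

Areal heat capacity C = ρc_p × D = 3.45×10^6 × 1.19 = 4.11×10^6 J/(m²·K).
Net heat input Q = F Δt = 305 × (15.6 hours × 3600 s/hour) = 1.71×10^7 J/m².
ΔT = Q / C = 1.71×10^7 / 4.11×10^6 = 4.17 K.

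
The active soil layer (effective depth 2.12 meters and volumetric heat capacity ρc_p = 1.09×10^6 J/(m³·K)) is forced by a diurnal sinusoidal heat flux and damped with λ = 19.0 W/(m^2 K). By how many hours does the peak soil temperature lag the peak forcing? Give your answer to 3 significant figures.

5.57 hours

Areal heat capacity C = ρc_p × D = 1.09×10^6 × 2.12 = 2.31×10^6 J/(m^2 K).
ω = 2π / 86400 s = 7.27×10^-5 s⁻¹.
Phase lag φ = arctan(Cω/λ) = arctan(168/19.0) = 1.46 rad.
Time lag = φ / ω = 1.46 / 7.27×10^-5 = 20100 s = 5.57 hours.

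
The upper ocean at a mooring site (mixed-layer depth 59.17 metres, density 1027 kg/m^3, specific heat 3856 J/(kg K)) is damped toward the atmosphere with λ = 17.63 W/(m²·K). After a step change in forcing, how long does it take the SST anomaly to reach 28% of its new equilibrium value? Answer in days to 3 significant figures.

50.5 days

Areal heat capacity C = ρ c_p D = 1027 × 3856 × 59.17 = 2.34×10^8 J m⁻² K⁻¹.
τ = C / λ = 2.34×10^8 / 17.63 = 1.33×10^7 s.
Fraction reached: 1 − e^(−t/τ) = 0.28 ⇒ t = −τ ln(1 − 0.28) = τ × 0.329.
t = 4.37×10^6 s = 50.5 days.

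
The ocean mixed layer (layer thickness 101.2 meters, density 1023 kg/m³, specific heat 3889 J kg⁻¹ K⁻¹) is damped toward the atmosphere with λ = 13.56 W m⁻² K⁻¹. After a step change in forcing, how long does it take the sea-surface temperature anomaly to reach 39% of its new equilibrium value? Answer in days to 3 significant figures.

Areal heat capacity C = ρ c_p D = 1023 × 3889 × 101.2 = 4.03×10^8 J/(m²·K).
τ = C / λ = 4.03×10^8 / 13.56 = 2.97×10^7 s.
Fraction reached: 1 − e^(−t/τ) = 0.39 ⇒ t = −τ ln(1 − 0.39) = τ × 0.494.
t = 1.47×10^7 s = 170 days.

170 days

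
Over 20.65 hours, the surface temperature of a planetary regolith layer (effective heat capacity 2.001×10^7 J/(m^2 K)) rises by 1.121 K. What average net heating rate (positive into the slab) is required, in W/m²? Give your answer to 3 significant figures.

302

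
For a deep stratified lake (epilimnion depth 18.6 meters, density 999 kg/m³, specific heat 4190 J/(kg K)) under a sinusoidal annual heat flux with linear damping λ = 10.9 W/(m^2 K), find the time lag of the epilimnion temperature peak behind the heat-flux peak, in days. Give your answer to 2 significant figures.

Areal heat capacity C = ρ c_p D = 999 × 4190 × 18.6 = 7.79×10^7 J/(m^2 K).
ω = 2π / 3.15×10^7 s = 1.99×10^-7 s⁻¹.
Phase lag φ = arctan(Cω/λ) = arctan(15.5/10.9) = 0.958 rad.
Time lag = φ / ω = 0.958 / 1.99×10^-7 = 4.81×10^6 s = 55.7 days.

56 days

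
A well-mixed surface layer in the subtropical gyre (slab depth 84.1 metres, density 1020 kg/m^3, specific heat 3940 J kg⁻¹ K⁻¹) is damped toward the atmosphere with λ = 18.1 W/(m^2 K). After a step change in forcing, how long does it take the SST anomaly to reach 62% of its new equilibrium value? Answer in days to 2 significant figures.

Areal heat capacity C = ρ c_p D = 1020 × 3940 × 84.1 = 3.38×10^8 J/(m^2 K).
τ = C / λ = 3.38×10^8 / 18.1 = 1.87×10^7 s.
Fraction reached: 1 − e^(−t/τ) = 0.62 ⇒ t = −τ ln(1 − 0.62) = τ × 0.968.
t = 1.81×10^7 s = 209 days.

210 days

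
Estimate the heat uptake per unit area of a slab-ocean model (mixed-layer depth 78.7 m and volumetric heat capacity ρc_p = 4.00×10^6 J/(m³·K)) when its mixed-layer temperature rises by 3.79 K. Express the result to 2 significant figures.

1.2×10^9

Areal heat capacity C = ρc_p × D = 4.00×10^6 × 78.7 = 3.15×10^8 J/(m²·K).
ΔQ = C ΔT = 3.15×10^8 × 3.79 = 1.19×10^9 J/m².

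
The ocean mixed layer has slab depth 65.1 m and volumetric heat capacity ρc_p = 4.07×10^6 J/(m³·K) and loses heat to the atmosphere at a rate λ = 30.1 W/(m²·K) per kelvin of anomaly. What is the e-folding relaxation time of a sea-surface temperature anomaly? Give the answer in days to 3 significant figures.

Areal heat capacity C = ρc_p × D = 4.07×10^6 × 65.1 = 2.65×10^8 J/(m^2 K).
Relaxation time τ = C / λ = 2.65×10^8 / 30.1 = 8.80×10^6 s.
In days: 8.80×10^6 s / (86400 s/day) = 102 days.

102 days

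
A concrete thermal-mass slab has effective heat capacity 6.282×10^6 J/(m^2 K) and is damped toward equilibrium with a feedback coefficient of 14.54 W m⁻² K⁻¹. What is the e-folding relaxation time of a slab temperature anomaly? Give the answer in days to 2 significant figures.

5.0 days

Areal heat capacity C = 6.282×10^6 J/(m^2 K) (given).
Relaxation time τ = C / λ = 6.28×10^6 / 14.54 = 4.32×10^5 s.
In days: 4.32×10^5 s / (86400 s/day) = 5.00 days.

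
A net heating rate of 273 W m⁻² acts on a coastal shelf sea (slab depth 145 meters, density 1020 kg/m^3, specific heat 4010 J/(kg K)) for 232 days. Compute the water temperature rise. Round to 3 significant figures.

9.23 K

Areal heat capacity C = ρ c_p D = 1020 × 4010 × 145 = 5.93×10^8 J/(m^2 K).
Net heat input Q = F Δt = 273 × (232 days × 86400 s/day) = 5.47×10^9 J/m².
ΔT = Q / C = 5.47×10^9 / 5.93×10^8 = 9.23 K.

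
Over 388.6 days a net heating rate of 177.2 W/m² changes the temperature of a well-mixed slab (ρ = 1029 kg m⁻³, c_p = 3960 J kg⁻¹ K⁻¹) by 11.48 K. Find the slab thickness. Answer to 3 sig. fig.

127 m

Heat input Q = F Δt = 177.2 × 3.36×10^7 s = 5.95×10^9 J/m².
Required areal heat capacity C = Q / ΔT = 5.18×10^8 J/(m²·K).
Depth D = C / (ρ c_p) = 5.18×10^8 / (1029 × 3960) = 127 m.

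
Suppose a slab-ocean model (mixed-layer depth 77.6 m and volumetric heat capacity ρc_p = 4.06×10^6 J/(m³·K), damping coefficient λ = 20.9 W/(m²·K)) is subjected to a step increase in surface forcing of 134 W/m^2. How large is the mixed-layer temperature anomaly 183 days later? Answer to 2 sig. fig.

Areal heat capacity C = ρc_p × D = 4.06×10^6 × 77.6 = 3.15×10^8 J/(m²·K).
τ = C / λ = 3.15×10^8 / 20.9 = 1.51×10^7 s.
Equilibrium anomaly ΔT_eq = F / λ = 134 / 20.9 = 6.41 K.
t = 183 days = 1.58×10^7 s, so t/τ = 1.05.
ΔT(t) = ΔT_eq (1 − e^(−t/τ)) = 6.41 × (1 − e^−1.05) = 4.17 K.

4.2 K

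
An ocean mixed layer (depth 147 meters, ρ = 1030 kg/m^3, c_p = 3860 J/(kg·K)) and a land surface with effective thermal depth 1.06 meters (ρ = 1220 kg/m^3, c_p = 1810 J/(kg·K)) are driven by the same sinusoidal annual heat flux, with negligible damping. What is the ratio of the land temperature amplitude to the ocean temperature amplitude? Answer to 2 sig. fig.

C_ocean = 1030 × 3860 × 147 = 5.84×10^8 J/(m²·K).
C_land = 1220 × 1810 × 1.06 = 2.34×10^6 J/(m²·K).
Undamped amplitude ∝ 1/C, so A_land/A_ocean = C_ocean/C_land = 250.

250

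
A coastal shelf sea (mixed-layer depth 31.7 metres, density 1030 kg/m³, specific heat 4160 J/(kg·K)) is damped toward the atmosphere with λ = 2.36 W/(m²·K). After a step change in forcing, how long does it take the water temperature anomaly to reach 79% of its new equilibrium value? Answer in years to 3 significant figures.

2.85 years

Areal heat capacity C = ρ c_p D = 1030 × 4160 × 31.7 = 1.36×10^8 J m⁻² K⁻¹.
τ = C / λ = 1.36×10^8 / 2.36 = 5.76×10^7 s.
Fraction reached: 1 − e^(−t/τ) = 0.79 ⇒ t = −τ ln(1 − 0.79) = τ × 1.56.
t = 8.98×10^7 s = 2.85 years.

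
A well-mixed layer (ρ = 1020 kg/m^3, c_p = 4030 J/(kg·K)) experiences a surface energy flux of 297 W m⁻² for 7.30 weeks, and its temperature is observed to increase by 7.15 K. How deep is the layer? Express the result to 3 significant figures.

44.6 m

Heat input Q = F Δt = 297 × 4.42×10^6 s = 1.31×10^9 J/m².
Required areal heat capacity C = Q / ΔT = 1.83×10^8 J/(m²·K).
Depth D = C / (ρ c_p) = 1.83×10^8 / (1020 × 4030) = 44.6 m.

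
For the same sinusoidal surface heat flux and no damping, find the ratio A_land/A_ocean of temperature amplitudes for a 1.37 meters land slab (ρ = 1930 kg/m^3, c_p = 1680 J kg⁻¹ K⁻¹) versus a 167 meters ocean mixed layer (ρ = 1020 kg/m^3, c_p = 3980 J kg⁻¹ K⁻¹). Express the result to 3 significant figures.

C_ocean = 1020 × 3980 × 167 = 6.78×10^8 J/(m²·K).
C_land = 1930 × 1680 × 1.37 = 4.44×10^6 J/(m²·K).
Undamped amplitude ∝ 1/C, so A_land/A_ocean = C_ocean/C_land = 153.

153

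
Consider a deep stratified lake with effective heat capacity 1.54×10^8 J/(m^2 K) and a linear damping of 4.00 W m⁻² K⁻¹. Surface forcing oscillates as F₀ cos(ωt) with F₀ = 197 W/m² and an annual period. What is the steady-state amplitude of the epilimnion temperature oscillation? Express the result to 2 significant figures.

Areal heat capacity C = 1.54×10^8 J/(m^2 K) (given).
Angular frequency ω = 2π / T = 2π / 3.15×10^7 s = 1.99×10^-7 s⁻¹.
√((Cω)² + λ²) = √((30.7)² + 4.00²) = 30.9 W/(m²·K).
Amplitude A = F₀ / √((Cω)²+λ²) = 197 / 30.9 = 6.37 K.

6.4 K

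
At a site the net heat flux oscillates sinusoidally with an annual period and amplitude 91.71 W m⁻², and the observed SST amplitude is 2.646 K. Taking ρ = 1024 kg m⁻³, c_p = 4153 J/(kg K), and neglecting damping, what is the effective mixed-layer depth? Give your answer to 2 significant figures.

41 m

ω = 2π / 3.15×10^7 s = 1.99×10^-7 s⁻¹.
Required C = F₀ / (A ω) = 91.71 / (2.646 × 1.99×10^-7) = 1.74×10^8 J/(m²·K).
D = C / (ρ c_p) = 1.74×10^8 / (1024 × 4153) = 40.9 m.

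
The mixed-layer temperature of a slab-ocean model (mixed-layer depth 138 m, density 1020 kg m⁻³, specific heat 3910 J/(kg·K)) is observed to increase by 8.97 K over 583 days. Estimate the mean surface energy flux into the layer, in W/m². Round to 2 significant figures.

98

Areal heat capacity C = ρ c_p D = 1020 × 3910 × 138 = 5.50×10^8 J m⁻² K⁻¹.
Required heat per unit area: Q = C ΔT = 5.50×10^8 × 8.97 = 4.94×10^9 J/m².
Flux F = Q / Δt = 4.94×10^9 / 5.04×10^7 s = 98.0 W/m².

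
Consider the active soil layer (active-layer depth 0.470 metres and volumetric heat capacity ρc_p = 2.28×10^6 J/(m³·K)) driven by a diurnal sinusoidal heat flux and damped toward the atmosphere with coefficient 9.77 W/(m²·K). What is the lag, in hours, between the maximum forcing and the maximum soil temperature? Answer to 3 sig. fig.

5.52 hours

Areal heat capacity C = ρc_p × D = 2.28×10^6 × 0.470 = 1.07×10^6 J m⁻² K⁻¹.
ω = 2π / 86400 s = 7.27×10^-5 s⁻¹.
Phase lag φ = arctan(Cω/λ) = arctan(77.9/9.77) = 1.45 rad.
Time lag = φ / ω = 1.45 / 7.27×10^-5 = 19900 s = 5.52 hours.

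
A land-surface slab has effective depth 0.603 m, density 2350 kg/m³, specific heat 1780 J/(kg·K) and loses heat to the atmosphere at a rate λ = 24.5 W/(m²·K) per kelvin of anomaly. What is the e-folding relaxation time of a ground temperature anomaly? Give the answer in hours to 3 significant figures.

Areal heat capacity C = ρ c_p D = 2350 × 1780 × 0.603 = 2.52×10^6 J/(m²·K).
Relaxation time τ = C / λ = 2.52×10^6 / 24.5 = 1.03×10^5 s.
In hours: 1.03×10^5 s / (3600 s/hour) = 28.6 hours.

28.6 hours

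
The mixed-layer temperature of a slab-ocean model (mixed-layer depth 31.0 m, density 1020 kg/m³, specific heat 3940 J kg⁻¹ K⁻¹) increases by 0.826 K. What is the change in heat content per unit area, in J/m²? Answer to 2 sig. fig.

1.0×10^8

Areal heat capacity C = ρ c_p D = 1020 × 3940 × 31.0 = 1.25×10^8 J/(m²·K).
ΔQ = C ΔT = 1.25×10^8 × 0.826 = 1.03×10^8 J/m².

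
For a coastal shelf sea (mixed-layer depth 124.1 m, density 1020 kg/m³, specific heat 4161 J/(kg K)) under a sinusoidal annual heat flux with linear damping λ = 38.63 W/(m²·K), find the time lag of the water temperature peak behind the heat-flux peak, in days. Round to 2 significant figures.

71 days

Areal heat capacity C = ρ c_p D = 1020 × 4161 × 124.1 = 5.27×10^8 J/(m^2 K).
ω = 2π / 3.15×10^7 s = 1.99×10^-7 s⁻¹.
Phase lag φ = arctan(Cω/λ) = arctan(105/38.63) = 1.22 rad.
Time lag = φ / ω = 1.22 / 1.99×10^-7 = 6.11×10^6 s = 70.8 days.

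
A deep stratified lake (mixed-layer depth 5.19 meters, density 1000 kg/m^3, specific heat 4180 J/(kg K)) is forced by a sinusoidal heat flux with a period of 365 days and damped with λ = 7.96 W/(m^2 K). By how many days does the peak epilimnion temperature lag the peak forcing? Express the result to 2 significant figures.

29 days

Areal heat capacity C = ρ c_p D = 1000 × 4180 × 5.19 = 2.17×10^7 J/(m²·K).
ω = 2π / 3.15×10^7 s = 1.99×10^-7 s⁻¹.
Phase lag φ = arctan(Cω/λ) = arctan(4.32/7.96) = 0.497 rad.
Time lag = φ / ω = 0.497 / 1.99×10^-7 = 2.50×10^6 s = 28.9 days.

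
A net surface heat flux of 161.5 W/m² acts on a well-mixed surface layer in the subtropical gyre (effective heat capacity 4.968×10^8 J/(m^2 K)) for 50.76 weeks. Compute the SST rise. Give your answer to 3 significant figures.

Areal heat capacity C = 4.968×10^8 J/(m^2 K) (given).
Net heat input Q = F Δt = 161.5 × (50.76 weeks × 6.048×10^5 s/week) = 4.96×10^9 J/m².
ΔT = Q / C = 4.96×10^9 / 4.97×10^8 = 9.98 K.

9.98 K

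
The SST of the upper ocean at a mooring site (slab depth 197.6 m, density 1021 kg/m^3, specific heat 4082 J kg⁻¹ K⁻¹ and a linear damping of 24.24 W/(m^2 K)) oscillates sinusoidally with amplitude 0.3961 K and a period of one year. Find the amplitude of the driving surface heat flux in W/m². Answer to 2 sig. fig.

66

Areal heat capacity C = ρ c_p D = 1021 × 4082 × 197.6 = 8.24×10^8 J/(m^2 K).
ω = 2π / 3.15×10^7 s = 1.99×10^-7 s⁻¹.
√((Cω)² + λ²) = √((164)² + 24.24²) = 166 W/(m²·K).
F₀ = A × √((Cω)²+λ²) = 0.3961 × 166 = 65.7 W/m².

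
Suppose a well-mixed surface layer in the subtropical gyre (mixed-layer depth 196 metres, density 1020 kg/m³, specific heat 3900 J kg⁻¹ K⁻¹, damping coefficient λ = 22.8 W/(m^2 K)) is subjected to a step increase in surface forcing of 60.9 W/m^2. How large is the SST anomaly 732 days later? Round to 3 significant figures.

2.25 K

Areal heat capacity C = ρ c_p D = 1020 × 3900 × 196 = 7.80×10^8 J m⁻² K⁻¹.
τ = C / λ = 7.80×10^8 / 22.8 = 3.42×10^7 s.
Equilibrium anomaly ΔT_eq = F / λ = 60.9 / 22.8 = 2.67 K.
t = 732 days = 6.32×10^7 s, so t/τ = 1.85.
ΔT(t) = ΔT_eq (1 − e^(−t/τ)) = 2.67 × (1 − e^−1.85) = 2.25 K.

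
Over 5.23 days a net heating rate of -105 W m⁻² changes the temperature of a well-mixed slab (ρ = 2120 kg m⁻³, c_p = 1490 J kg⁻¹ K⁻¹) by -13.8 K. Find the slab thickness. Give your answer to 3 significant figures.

Heat input Q = F Δt = -105 × 4.52×10^5 s = -4.74×10^7 J/m².
Required areal heat capacity C = Q / ΔT = 3.44×10^6 J/(m²·K).
Depth D = C / (ρ c_p) = 3.44×10^6 / (2120 × 1490) = 1.09 m.

1.09 m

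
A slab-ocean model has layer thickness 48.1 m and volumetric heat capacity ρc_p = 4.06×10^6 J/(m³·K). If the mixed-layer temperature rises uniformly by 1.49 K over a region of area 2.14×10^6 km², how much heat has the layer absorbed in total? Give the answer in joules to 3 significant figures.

6.23×10^20 J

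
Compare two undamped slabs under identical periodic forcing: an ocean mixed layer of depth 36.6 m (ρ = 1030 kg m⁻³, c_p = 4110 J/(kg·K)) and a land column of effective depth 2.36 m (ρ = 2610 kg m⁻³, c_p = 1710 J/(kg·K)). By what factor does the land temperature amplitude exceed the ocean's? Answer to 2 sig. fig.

C_ocean = 1030 × 4110 × 36.6 = 1.55×10^8 J/(m²·K).
C_land = 2610 × 1710 × 2.36 = 1.05×10^7 J/(m²·K).
Undamped amplitude ∝ 1/C, so A_land/A_ocean = C_ocean/C_land = 14.7.

15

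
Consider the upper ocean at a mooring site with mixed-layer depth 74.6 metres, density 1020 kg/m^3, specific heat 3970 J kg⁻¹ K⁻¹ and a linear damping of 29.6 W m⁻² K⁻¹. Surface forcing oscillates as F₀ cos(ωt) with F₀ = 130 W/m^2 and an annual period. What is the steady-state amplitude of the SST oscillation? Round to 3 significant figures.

Areal heat capacity C = ρ c_p D = 1020 × 3970 × 74.6 = 3.02×10^8 J/(m²·K).
Angular frequency ω = 2π / T = 2π / 3.15×10^7 s = 1.99×10^-7 s⁻¹.
√((Cω)² + λ²) = √((60.2)² + 29.6²) = 67.1 W/(m²·K).
Amplitude A = F₀ / √((Cω)²+λ²) = 130 / 67.1 = 1.94 K.

1.94 K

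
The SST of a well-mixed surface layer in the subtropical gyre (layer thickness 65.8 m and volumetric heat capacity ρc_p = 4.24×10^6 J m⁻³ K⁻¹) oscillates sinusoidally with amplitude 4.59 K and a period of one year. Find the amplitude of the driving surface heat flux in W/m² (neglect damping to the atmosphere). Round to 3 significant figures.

Areal heat capacity C = ρc_p × D = 4.24×10^6 × 65.8 = 2.79×10^8 J/(m^2 K).
ω = 2π / 3.15×10^7 s = 1.99×10^-7 s⁻¹.
Cω = 2.79×10^8 × 1.99×10^-7 = 55.6 W/(m²·K).
F₀ = A × Cω = 4.59 × 55.6 = 255 W/m².

255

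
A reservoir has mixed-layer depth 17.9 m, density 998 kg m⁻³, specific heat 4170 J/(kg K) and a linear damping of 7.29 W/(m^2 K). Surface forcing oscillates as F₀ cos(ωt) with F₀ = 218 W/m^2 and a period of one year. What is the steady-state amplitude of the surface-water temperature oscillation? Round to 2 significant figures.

Areal heat capacity C = ρ c_p D = 998 × 4170 × 17.9 = 7.45×10^7 J/(m²·K).
Angular frequency ω = 2π / T = 2π / 3.15×10^7 s = 1.99×10^-7 s⁻¹.
√((Cω)² + λ²) = √((14.8)² + 7.29²) = 16.5 W/(m²·K).
Amplitude A = F₀ / √((Cω)²+λ²) = 218 / 16.5 = 13.2 K.

13 K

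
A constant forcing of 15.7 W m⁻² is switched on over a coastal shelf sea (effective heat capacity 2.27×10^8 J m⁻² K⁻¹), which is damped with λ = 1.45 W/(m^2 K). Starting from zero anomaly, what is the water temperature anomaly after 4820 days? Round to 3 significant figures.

10.1 K

Areal heat capacity C = 2.27×10^8 J m⁻² K⁻¹ (given).
τ = C / λ = 2.27×10^8 / 1.45 = 1.57×10^8 s.
Equilibrium anomaly ΔT_eq = F / λ = 15.7 / 1.45 = 10.8 K.
t = 4820 days = 4.16×10^8 s, so t/τ = 2.66.
ΔT(t) = ΔT_eq (1 − e^(−t/τ)) = 10.8 × (1 − e^−2.66) = 10.1 K.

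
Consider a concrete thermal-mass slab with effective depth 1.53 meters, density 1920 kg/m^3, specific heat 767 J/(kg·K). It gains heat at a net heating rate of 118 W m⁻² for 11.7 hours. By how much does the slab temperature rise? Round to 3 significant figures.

2.21 K

Areal heat capacity C = ρ c_p D = 1920 × 767 × 1.53 = 2.25×10^6 J/(m^2 K).
Net heat input Q = F Δt = 118 × (11.7 hours × 3600 s/hour) = 4.97×10^6 J/m².
ΔT = Q / C = 4.97×10^6 / 2.25×10^6 = 2.21 K.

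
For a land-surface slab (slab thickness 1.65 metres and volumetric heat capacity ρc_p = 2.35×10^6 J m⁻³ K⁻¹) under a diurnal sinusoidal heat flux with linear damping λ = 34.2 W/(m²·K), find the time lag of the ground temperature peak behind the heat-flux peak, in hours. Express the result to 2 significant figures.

Areal heat capacity C = ρc_p × D = 2.35×10^6 × 1.65 = 3.88×10^6 J m⁻² K⁻¹.
ω = 2π / 86400 s = 7.27×10^-5 s⁻¹.
Phase lag φ = arctan(Cω/λ) = arctan(282/34.2) = 1.45 rad.
Time lag = φ / ω = 1.45 / 7.27×10^-5 = 19900 s = 5.54 hours.

5.5 hours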